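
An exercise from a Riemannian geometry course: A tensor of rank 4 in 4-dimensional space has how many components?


The number of components of a rank-r tensor in d dimensions is d^r.
Here d = 4 and r = 4.
4^4 = 256

256


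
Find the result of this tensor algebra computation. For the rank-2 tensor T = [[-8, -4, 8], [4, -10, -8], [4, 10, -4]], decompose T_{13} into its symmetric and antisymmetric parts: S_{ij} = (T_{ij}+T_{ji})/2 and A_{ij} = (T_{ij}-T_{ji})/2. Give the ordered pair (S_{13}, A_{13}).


T_{13} = 8
T_{31} = 4
S_{13} = (8 + 4)/2 = 12/2 = 6
A_{13} = (8 - 4)/2 = 4/2 = 2
Check: S + A = 6 + 2 = 8 = T_{13}.

(6, 2)


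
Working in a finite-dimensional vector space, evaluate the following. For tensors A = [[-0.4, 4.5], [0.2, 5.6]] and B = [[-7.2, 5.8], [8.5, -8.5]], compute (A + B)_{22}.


Tensor addition is component-wise: (A + B)_{ij} = A_{ij} + B_{ij}.
A_{22} = 5.6
B_{22} = -8.5
(A + B)_{22} = 5.6 + -8.5 = -2.9

-2.9


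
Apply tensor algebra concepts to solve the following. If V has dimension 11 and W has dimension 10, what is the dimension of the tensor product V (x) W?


The dimension of a tensor product is the product of dimensions.
dim(V) = 11, dim(W) = 10
dim(V (x) W) = 11 * 10 = 110

110


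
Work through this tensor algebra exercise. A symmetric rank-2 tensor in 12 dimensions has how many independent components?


A symmetric rank-2 tensor in d dimensions has d(d+1)/2 independent components.
d = 12
d(d+1)/2 = 12 * 13 / 2 = 156 / 2 = 78

78


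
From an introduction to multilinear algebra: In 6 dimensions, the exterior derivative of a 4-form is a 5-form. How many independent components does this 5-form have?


The exterior derivative of a p-form is a (p+1)-form.
Its number of independent components is C(n, p+1).
n = 6, p+1 = 5
C(6, 5) = 6

6


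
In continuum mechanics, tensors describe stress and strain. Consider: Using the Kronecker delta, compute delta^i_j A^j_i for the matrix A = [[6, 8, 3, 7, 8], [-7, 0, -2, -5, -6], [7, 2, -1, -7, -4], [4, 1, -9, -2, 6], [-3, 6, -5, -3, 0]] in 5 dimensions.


The contraction (trace) of a rank-2 tensor is the sum of its diagonal elements.
Diagonal entries: A[1,1] = 6, A[2,2] = 0, A[3,3] = -1, A[4,4] = -2, A[5,5] = 0
Tr(A) = 6 + 0 + -1 + -2 + 0 = 3

3


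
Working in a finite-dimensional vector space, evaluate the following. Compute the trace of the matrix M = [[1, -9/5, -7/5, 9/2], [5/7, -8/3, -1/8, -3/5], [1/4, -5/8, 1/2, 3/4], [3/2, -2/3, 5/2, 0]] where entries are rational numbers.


The trace is the sum of diagonal entries.
Diagonal: M[1,1] = 1, M[2,2] = -8/3, M[3,3] = 1/2, M[4,4] = 0
Tr(M) = 1 + -8/3 + 1/2 + 0
Computing step by step:
After adding M[1,1]: 1
After adding M[2,2]: -5/3
After adding M[3,3]: -7/6
After adding M[4,4]: -7/6
Tr(M) = -7/6

-7/6


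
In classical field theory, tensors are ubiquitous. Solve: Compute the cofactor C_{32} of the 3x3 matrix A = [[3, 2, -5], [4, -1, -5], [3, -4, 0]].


To find cofactor C_{32}, delete row 3 and column 2.
The resulting 2x2 submatrix is: [[3, -5], [4, -5]]
Minor M_{32} = 3*-5 - -5*4
  = -15 - -20 = 5
Sign = (-1)^(3+2) = (-1)^5 = -1
Cofactor C_{32} = -1 * 5 = -5

-5


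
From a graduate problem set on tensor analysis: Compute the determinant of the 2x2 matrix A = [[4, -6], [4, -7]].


For a 2x2 matrix [[a, b], [c, d]], det = a*d - b*c.
a = 4, b = -6, c = 4, d = -7
a*d = 4 * -7 = -28
b*c = -6 * 4 = -24
det = -28 - -24 = -4

-4


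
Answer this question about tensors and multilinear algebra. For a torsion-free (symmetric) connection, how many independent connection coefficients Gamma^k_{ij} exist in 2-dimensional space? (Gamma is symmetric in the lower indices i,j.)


Christoffel symbols Gamma^k_{ij} are symmetric in i,j, so there are d * d(d+1)/2 independent symbols.
d = 2
d(d+1)/2 = 2 * 3 / 2 = 3
Total = 2 * 3 = 6

6


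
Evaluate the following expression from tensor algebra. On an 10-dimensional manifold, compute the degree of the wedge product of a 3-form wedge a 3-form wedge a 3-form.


The degree of a wedge product is the sum of the degrees of the individual forms.
Degrees: 3, 3, 3
Total degree = 3 + 3 + 3 = 9

9


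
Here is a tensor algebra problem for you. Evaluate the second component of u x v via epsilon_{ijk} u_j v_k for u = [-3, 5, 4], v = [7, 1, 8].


(u x v)_2 = sum_{j,k} epsilon_{2jk} u_j v_k. Only permutations of (1,2,3) contribute; the two non-zero terms are:
eps_{213} u_1 v_3 = -1 * -3 * 8 = 24
eps_{231} u_3 v_1 = 1 * 4 * 7 = 28
(u x v)_2 = 52

52


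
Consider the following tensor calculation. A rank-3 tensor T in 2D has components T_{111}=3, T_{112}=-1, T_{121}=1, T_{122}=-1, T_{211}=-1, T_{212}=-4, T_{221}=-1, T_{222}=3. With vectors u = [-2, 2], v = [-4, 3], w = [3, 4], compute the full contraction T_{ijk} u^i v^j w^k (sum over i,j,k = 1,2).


S = sum over i,j,k of T_{ijk} u_i v_j w_k. Expanding all 8 terms:
T_{111}*u_1*v_1*w_1 = 3*-2*-4*3 = 72  (running total: 72)
T_{112}*u_1*v_1*w_2 = -1*-2*-4*4 = -32  (running total: 40)
T_{121}*u_1*v_2*w_1 = 1*-2*3*3 = -18  (running total: 22)
T_{122}*u_1*v_2*w_2 = -1*-2*3*4 = 24  (running total: 46)
T_{211}*u_2*v_1*w_1 = -1*2*-4*3 = 24  (running total: 70)
T_{212}*u_2*v_1*w_2 = -4*2*-4*4 = 128  (running total: 198)
T_{221}*u_2*v_2*w_1 = -1*2*3*3 = -18  (running total: 180)
T_{222}*u_2*v_2*w_2 = 3*2*3*4 = 72  (running total: 252)
S = 252

252


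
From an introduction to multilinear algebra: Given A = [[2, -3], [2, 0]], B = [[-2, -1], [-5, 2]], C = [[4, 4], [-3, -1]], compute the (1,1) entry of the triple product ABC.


(ABC)_{11} = sum_m (AB)_{1m} C_{m1}. First compute row 1 of AB.
(AB)_{11} = 2*-2 + -3*-5 = 11
(AB)_{12} = 2*-1 + -3*2 = -8
Now contract with column 1 of C:
(AB)_{11} * C_{11} = 11 * 4 = 44
(AB)_{12} * C_{21} = -8 * -3 = 24
(ABC)_{11} = 44 + 24 = 68

68


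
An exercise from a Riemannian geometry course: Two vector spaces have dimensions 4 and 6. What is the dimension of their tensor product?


The dimension of a tensor product is the product of dimensions.
dim(V) = 4, dim(W) = 6
dim(V (x) W) = 4 * 6 = 24

24


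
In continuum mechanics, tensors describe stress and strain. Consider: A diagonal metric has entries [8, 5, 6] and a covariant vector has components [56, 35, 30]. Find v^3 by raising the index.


To raise an index with a diagonal metric: v^i = v_i / g_{ii}.
For index 3: v_3 = 30, g_{33} = 6
v^3 = 30 / 6 = 5

5


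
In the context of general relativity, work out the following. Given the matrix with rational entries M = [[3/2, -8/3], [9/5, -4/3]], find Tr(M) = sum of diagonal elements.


The trace is the sum of diagonal entries.
Diagonal: M[1,1] = 3/2, M[2,2] = -4/3
Tr(M) = 3/2 + -4/3
Computing step by step:
After adding M[1,1]: 3/2
After adding M[2,2]: 1/6
Tr(M) = 1/6

1/6


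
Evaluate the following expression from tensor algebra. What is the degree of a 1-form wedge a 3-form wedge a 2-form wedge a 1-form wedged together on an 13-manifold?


The degree of a wedge product is the sum of the degrees of the individual forms.
Degrees: 1, 3, 2, 1
Total degree = 1 + 3 + 2 + 1 = 7

7


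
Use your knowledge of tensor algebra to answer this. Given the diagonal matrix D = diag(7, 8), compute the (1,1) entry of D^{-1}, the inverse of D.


For a diagonal matrix, the inverse has entries (D^{-1})_{ii} = 1/d_{ii}.
The diagonal entries are: d_{11} = 7, d_{22} = 8
We need (D^{-1})_{11} = 1/d_{11} = 1/7 = 1/7

1/7


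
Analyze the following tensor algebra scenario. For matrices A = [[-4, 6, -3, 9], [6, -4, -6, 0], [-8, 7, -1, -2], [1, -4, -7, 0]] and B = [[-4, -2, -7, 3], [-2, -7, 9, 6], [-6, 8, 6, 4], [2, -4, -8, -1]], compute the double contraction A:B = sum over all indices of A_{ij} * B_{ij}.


A:B = sum over all i,j of A_{ij} * B_{ij}.
Row 1: -4*-4=16, 6*-2=-12, -3*-7=21, 9*3=27 => row sum = 52
Row 2: 6*-2=-12, -4*-7=28, -6*9=-54, 0*6=0 => row sum = -38
Row 3: -8*-6=48, 7*8=56, -1*6=-6, -2*4=-8 => row sum = 90
Row 4: 1*2=2, -4*-4=16, -7*-8=56, 0*-1=0 => row sum = 74
Total = 52 + -38 + 90 + 74 = 178

178


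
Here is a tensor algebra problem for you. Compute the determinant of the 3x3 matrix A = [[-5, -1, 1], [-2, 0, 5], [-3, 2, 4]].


Expanding along the first row, det(A) = a11*M_11 - a12*M_12 + a13*M_13, where M_1j is the (1,j) minor.
Minor M_11 = 0*4 - 5*2 = -10
Minor M_12 = -2*4 - 5*-3 = 7
Minor M_13 = -2*2 - 0*-3 = -4
det = -5*(-10) - -1*(7) + 1*(-4)
    = 50 - -7 + -4
    = 53

53


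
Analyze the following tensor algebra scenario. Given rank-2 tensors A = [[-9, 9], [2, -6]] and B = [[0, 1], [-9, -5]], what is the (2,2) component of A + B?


Tensor addition is component-wise: (A + B)_{ij} = A_{ij} + B_{ij}.
A_{22} = -6
B_{22} = -5
(A + B)_{22} = -6 + -5 = -11

-11


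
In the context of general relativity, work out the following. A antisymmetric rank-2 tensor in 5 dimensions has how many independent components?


A antisymmetric rank-2 tensor in d dimensions has d(d-1)/2 independent components.
d = 5
d(d-1)/2 = 5 * 4 / 2 = 20 / 2 = 10

10


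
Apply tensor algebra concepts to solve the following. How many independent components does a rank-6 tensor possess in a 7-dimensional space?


The number of components of a rank-r tensor in d dimensions is d^r.
Here d = 7 and r = 6.
7^6 = 117649

117649


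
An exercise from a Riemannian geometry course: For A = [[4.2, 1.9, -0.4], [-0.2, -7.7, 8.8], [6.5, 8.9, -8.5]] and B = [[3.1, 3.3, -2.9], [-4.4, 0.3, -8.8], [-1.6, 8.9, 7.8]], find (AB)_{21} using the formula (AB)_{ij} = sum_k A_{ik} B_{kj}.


(AB)_{ij} = sum_k A_{ik} B_{kj}.
For i=2, j=1:
A_{21} * B_{11} = -0.2 * 3.1 = -0.62
A_{22} * B_{21} = -7.7 * -4.4 = 33.88
A_{23} * B_{31} = 8.8 * -1.6 = -14.08
Sum = -0.62 + 33.88 + -14.08 = 19.18

19.18


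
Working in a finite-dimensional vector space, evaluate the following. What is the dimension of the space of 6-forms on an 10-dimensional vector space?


The dimension of the space of p-forms on an n-dimensional space is C(n, p).
n = 10, p = 6
C(10, 6) = 10! / (6! * 4!) = 210

210


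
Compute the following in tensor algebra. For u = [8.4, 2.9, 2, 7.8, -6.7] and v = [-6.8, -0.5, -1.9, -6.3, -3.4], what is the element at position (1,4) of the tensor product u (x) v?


The outer product entry T_{ij} = u_i * v_j.
We need i=1, j=4.
u_1 = 8.4, v_4 = -6.3
T_{1,4} = 8.4 * -6.3 = -52.92

-52.92


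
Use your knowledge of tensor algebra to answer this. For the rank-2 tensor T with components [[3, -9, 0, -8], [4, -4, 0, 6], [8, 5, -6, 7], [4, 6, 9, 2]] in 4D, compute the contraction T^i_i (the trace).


The contraction (trace) of a rank-2 tensor is the sum of its diagonal elements.
Diagonal entries: A[1,1] = 3, A[2,2] = -4, A[3,3] = -6, A[4,4] = 2
Tr(A) = 3 + -4 + -6 + 2 = -5

-5


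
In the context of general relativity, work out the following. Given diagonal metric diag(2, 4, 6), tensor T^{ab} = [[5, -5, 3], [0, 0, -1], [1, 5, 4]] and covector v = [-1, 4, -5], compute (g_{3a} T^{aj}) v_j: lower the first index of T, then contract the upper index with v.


Step 1: lower the first index. For a diagonal metric, g_{ia} T^{aj} = g_{ii} T^{ij} (no sum on i).
g_{33} = 6
S_3{}^1 = 6 * T^{31} = 6 * 1 = 6
S_3{}^2 = 6 * T^{32} = 6 * 5 = 30
S_3{}^3 = 6 * T^{33} = 6 * 4 = 24
Step 2: contract S_3{}^j with v_j.
S_3{}^1 * v_1 = 6 * -1 = -6
S_3{}^2 * v_2 = 30 * 4 = 120
S_3{}^3 * v_3 = 24 * -5 = -120
Result = -6 + 120 + -120 = -6

-6


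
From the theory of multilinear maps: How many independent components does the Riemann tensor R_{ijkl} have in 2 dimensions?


The Riemann tensor in d dimensions has d^2(d^2 - 1)/12 independent components.
d = 2, so d^2 = 4
d^2 - 1 = 3
d^2(d^2 - 1) = 4 * 3 = 12
Divide by 12: 12 / 12 = 1

1


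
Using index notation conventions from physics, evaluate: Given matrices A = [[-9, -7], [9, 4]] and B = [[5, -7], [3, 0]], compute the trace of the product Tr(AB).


Tr(AB) = sum_i (AB)_{ii} where (AB)_{ii} = sum_k A_{ik} B_{ki}.
(AB)_{11} = -9*5 + -7*3 = -66
(AB)_{22} = 9*-7 + 4*0 = -63
Tr(AB) = -66 + -63 = -129

-129


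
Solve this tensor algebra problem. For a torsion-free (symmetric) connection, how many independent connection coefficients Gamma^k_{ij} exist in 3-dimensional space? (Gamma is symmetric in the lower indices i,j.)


Christoffel symbols Gamma^k_{ij} are symmetric in i,j, so there are d * d(d+1)/2 independent symbols.
d = 3
d(d+1)/2 = 3 * 4 / 2 = 6
Total = 3 * 6 = 18

18


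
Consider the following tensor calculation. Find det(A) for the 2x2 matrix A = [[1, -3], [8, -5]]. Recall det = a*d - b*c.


For a 2x2 matrix [[a, b], [c, d]], det = a*d - b*c.
a = 1, b = -3, c = 8, d = -5
a*d = 1 * -5 = -5
b*c = -3 * 8 = -24
det = -5 - -24 = 19

19


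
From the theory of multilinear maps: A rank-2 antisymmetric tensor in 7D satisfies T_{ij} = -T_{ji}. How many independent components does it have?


An antisymmetric rank-2 tensor satisfies A_{ij} = -A_{ji}, so diagonal entries are zero.
The independent components are the upper-triangular entries: C(n, 2) = n(n-1)/2.
n = 7
C(7, 2) = 7 * 6 / 2 = 42 / 2 = 21

21


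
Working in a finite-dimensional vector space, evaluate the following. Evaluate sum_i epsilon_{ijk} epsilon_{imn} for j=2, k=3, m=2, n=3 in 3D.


Using the identity: epsilon_{ijk} epsilon_{imn} = delta_{jm} delta_{kn} - delta_{jn} delta_{km}.
delta_{22} = 1
delta_{33} = 1
delta_{23} = 0
delta_{32} = 0
Result = 1 * 1 - 0 * 0 = 1 - 0 = 1

1


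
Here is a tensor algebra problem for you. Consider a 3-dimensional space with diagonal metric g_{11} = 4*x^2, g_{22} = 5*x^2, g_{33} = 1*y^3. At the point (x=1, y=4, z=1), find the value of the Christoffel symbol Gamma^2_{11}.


For a diagonal metric, Gamma^k_{ij} = (1/2) g^{kk} (dg_{ik}/dx_j + dg_{jk}/dx_i - dg_{ij}/dx_k).
The metric is diagonal, so g_{ab} = 0 for a != b.
At the given point: g_{11} = 4, g_{22} = 5, g_{33} = 64
g^{22} = 1/5
dg_{12}/dx_1 = 0 (off-diagonal)
dg_{12}/dx_1 = 0 (off-diagonal)
dg_{11}/dx_2 = dg_{11}/dx_2 = 0
Numerator = 0 + 0 - 0 = 0
Gamma^2_{11} = 0 / (2 * 5) = 0

0


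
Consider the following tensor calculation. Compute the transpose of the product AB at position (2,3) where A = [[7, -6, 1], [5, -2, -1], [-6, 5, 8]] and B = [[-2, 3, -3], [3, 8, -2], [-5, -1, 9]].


(AB)^T_{ij} = (AB)_{ji} = sum_k A_{jk} B_{ki}.
For i=2, j=3 we need (AB)_{32}:
A_{31} * B_{12} = -6 * 3 = -18
A_{32} * B_{22} = 5 * 8 = 40
A_{33} * B_{32} = 8 * -1 = -8
Sum = -18 + 40 + -8 = 14

14


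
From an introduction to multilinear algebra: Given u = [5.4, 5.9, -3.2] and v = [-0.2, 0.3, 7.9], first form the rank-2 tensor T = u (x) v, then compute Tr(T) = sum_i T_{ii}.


The outer product gives T_{ij} = u_i v_j.
The trace (contraction) is Tr(T) = sum_i T_{ii} = sum_i u_i v_i.
Diagonal entries:
T_{11} = u_1 * v_1 = 5.4 * -0.2 = -1.08
T_{22} = u_2 * v_2 = 5.9 * 0.3 = 1.77
T_{33} = u_3 * v_3 = -3.2 * 7.9 = -25.28
Tr(T) = -1.08 + 1.77 + -25.28 = -24.59

-24.59


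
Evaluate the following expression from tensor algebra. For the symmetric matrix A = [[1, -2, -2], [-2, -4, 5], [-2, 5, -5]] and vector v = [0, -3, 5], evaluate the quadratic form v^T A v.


First compute Av:
(Av)_1 = 1*0 + -2*-3 + -2*5 = -4
(Av)_2 = -2*0 + -4*-3 + 5*5 = 37
(Av)_3 = -2*0 + 5*-3 + -5*5 = -40
Av = [-4, 37, -40]
Then v^T (Av) = 0*-4 + -3*37 + 5*-40
= 0 + -111 + -200 = -311

-311


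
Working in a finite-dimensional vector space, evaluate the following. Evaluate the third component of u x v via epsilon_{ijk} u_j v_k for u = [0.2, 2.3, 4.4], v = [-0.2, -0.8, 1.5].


(u x v)_3 = sum_{j,k} epsilon_{3jk} u_j v_k. Only permutations of (1,2,3) contribute; the two non-zero terms are:
eps_{312} u_1 v_2 = 1 * 0.2 * -0.8 = -0.16
eps_{321} u_2 v_1 = -1 * 2.3 * -0.2 = 0.46
(u x v)_3 = 0.3

0.3


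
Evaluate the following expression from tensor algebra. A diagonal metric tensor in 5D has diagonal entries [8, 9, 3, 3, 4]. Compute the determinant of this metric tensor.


For a diagonal metric, the determinant is the product of diagonal entries.
Diagonal entries: 8, 9, 3, 3, 4
det(g) = 8 * 9 * 3 * 3 * 4 = 2592

2592


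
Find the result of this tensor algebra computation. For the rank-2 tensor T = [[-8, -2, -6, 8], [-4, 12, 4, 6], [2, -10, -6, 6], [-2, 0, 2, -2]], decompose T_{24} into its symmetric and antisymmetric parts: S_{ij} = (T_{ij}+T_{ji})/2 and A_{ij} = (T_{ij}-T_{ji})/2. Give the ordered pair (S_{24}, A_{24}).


T_{24} = 6
T_{42} = 0
S_{24} = (6 + 0)/2 = 6/2 = 3
A_{24} = (6 - 0)/2 = 6/2 = 3
Check: S + A = 3 + 3 = 6 = T_{24}.

(3, 3)


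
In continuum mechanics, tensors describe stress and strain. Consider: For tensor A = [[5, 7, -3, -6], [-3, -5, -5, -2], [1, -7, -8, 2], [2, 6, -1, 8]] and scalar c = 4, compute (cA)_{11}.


Scalar multiplication: (cA)_{ij} = c * A_{ij}.
c = 4
A_{11} = 5
(cA)_{11} = 4 * 5 = 20

20


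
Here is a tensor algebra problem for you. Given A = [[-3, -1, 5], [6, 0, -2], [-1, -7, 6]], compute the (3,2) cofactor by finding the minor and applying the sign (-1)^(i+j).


To find cofactor C_{32}, delete row 3 and column 2.
The resulting 2x2 submatrix is: [[-3, 5], [6, -2]]
Minor M_{32} = -3*-2 - 5*6
  = 6 - 30 = -24
Sign = (-1)^(3+2) = (-1)^5 = -1
Cofactor C_{32} = -1 * -24 = 24

24


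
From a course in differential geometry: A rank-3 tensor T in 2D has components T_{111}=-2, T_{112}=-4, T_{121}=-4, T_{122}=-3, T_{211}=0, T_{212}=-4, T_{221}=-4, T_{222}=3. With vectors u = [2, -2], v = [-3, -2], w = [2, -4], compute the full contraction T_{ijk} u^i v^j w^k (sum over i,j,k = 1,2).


S = sum over i,j,k of T_{ijk} u_i v_j w_k. Expanding all 8 terms:
T_{111}*u_1*v_1*w_1 = -2*2*-3*2 = 24  (running total: 24)
T_{112}*u_1*v_1*w_2 = -4*2*-3*-4 = -96  (running total: -72)
T_{121}*u_1*v_2*w_1 = -4*2*-2*2 = 32  (running total: -40)
T_{122}*u_1*v_2*w_2 = -3*2*-2*-4 = -48  (running total: -88)
T_{211}*u_2*v_1*w_1 = 0*-2*-3*2 = 0  (running total: -88)
T_{212}*u_2*v_1*w_2 = -4*-2*-3*-4 = 96  (running total: 8)
T_{221}*u_2*v_2*w_1 = -4*-2*-2*2 = -32  (running total: -24)
T_{222}*u_2*v_2*w_2 = 3*-2*-2*-4 = -48  (running total: -72)
S = -72

-72


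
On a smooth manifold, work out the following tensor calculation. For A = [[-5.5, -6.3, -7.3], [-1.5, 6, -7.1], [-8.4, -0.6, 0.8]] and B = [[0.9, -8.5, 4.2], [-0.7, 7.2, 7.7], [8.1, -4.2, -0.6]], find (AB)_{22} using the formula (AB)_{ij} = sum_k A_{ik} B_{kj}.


(AB)_{ij} = sum_k A_{ik} B_{kj}.
For i=2, j=2:
A_{21} * B_{12} = -1.5 * -8.5 = 12.75
A_{22} * B_{22} = 6 * 7.2 = 43.2
A_{23} * B_{32} = -7.1 * -4.2 = 29.82
Sum = 12.75 + 43.2 + 29.82 = 85.77

85.77


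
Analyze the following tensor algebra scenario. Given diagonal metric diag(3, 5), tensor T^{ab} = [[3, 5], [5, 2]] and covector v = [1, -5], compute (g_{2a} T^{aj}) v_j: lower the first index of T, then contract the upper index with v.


Step 1: lower the first index. For a diagonal metric, g_{ia} T^{aj} = g_{ii} T^{ij} (no sum on i).
g_{22} = 5
S_2{}^1 = 5 * T^{21} = 5 * 5 = 25
S_2{}^2 = 5 * T^{22} = 5 * 2 = 10
Step 2: contract S_2{}^j with v_j.
S_2{}^1 * v_1 = 25 * 1 = 25
S_2{}^2 * v_2 = 10 * -5 = -50
Result = 25 + -50 = -25

-25


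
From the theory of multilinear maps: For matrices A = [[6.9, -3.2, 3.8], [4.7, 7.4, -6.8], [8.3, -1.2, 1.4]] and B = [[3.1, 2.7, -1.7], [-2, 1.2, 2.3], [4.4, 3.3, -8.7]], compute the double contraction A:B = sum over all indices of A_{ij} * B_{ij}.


A:B = sum over all i,j of A_{ij} * B_{ij}.
Row 1: 6.9*3.1=21.39, -3.2*2.7=-8.64, 3.8*-1.7=-6.46 => row sum = 6.29
Row 2: 4.7*-2=-9.4, 7.4*1.2=8.88, -6.8*2.3=-15.64 => row sum = -16.16
Row 3: 8.3*4.4=36.52, -1.2*3.3=-3.96, 1.4*-8.7=-12.18 => row sum = 20.38
Total = 6.29 + -16.16 + 20.38 = 10.51

10.51


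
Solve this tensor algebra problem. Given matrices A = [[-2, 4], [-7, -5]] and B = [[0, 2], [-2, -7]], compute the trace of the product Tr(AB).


Tr(AB) = sum_i (AB)_{ii} where (AB)_{ii} = sum_k A_{ik} B_{ki}.
(AB)_{11} = -2*0 + 4*-2 = -8
(AB)_{22} = -7*2 + -5*-7 = 21
Tr(AB) = -8 + 21 = 13

13


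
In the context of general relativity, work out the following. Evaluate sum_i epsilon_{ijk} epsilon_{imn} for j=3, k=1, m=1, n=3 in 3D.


Using the identity: epsilon_{ijk} epsilon_{imn} = delta_{jm} delta_{kn} - delta_{jn} delta_{km}.
delta_{31} = 0
delta_{13} = 0
delta_{33} = 1
delta_{11} = 1
Result = 0 * 0 - 1 * 1 = 0 - 1 = -1

-1


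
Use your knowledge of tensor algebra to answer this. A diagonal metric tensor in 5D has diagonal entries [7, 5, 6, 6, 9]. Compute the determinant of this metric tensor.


For a diagonal metric, the determinant is the product of diagonal entries.
Diagonal entries: 7, 5, 6, 6, 9
det(g) = 7 * 5 * 6 * 6 * 9 = 11340

11340


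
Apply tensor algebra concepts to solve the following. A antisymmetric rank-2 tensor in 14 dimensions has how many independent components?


A antisymmetric rank-2 tensor in d dimensions has d(d-1)/2 independent components.
d = 14
d(d-1)/2 = 14 * 13 / 2 = 182 / 2 = 91

91


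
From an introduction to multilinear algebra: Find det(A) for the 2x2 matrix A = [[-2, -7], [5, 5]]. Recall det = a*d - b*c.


For a 2x2 matrix [[a, b], [c, d]], det = a*d - b*c.
a = -2, b = -7, c = 5, d = 5
a*d = -2 * 5 = -10
b*c = -7 * 5 = -35
det = -10 - -35 = 25

25


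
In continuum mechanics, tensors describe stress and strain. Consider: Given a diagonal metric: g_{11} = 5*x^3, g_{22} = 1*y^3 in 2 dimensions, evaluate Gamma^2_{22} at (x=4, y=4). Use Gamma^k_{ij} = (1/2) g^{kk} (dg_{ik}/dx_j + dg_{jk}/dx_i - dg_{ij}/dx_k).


For a diagonal metric, Gamma^k_{ij} = (1/2) g^{kk} (dg_{ik}/dx_j + dg_{jk}/dx_i - dg_{ij}/dx_k).
The metric is diagonal, so g_{ab} = 0 for a != b.
At the given point: g_{11} = 320, g_{22} = 64
g^{22} = 1/64
dg_{22}/dx_2 = dg_{22}/dx_2 = 48
dg_{22}/dx_2 = dg_{22}/dx_2 = 48
dg_{22}/dx_2 = dg_{22}/dx_2 = 48
Numerator = 48 + 48 - 48 = 48
Gamma^2_{22} = 48 / (2 * 64) = 3/8

3/8


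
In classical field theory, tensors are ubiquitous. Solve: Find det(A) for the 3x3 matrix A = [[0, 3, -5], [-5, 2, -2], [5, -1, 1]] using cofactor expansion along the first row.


Expanding along the first row, det(A) = a11*M_11 - a12*M_12 + a13*M_13, where M_1j is the (1,j) minor.
Minor M_11 = 2*1 - -2*-1 = 0
Minor M_12 = -5*1 - -2*5 = 5
Minor M_13 = -5*-1 - 2*5 = -5
det = 0*(0) - 3*(5) + -5*(-5)
    = 0 - 15 + 25
    = 10

10


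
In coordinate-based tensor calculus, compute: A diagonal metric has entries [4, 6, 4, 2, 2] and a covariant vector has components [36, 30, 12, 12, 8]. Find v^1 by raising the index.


To raise an index with a diagonal metric: v^i = v_i / g_{ii}.
For index 1: v_1 = 36, g_{11} = 4
v^1 = 36 / 4 = 9

9


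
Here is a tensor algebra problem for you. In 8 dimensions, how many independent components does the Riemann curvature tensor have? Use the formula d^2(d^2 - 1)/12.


The Riemann tensor in d dimensions has d^2(d^2 - 1)/12 independent components.
d = 8, so d^2 = 64
d^2 - 1 = 63
d^2(d^2 - 1) = 64 * 63 = 4032
Divide by 12: 4032 / 12 = 336

336


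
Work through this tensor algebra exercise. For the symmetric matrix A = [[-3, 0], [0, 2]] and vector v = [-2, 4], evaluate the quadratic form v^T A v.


First compute Av:
(Av)_1 = -3*-2 + 0*4 = 6
(Av)_2 = 0*-2 + 2*4 = 8
Av = [6, 8]
Then v^T (Av) = -2*6 + 4*8
= -12 + 32 = 20

20


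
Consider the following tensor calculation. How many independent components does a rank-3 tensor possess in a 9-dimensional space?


The number of components of a rank-r tensor in d dimensions is d^r.
Here d = 9 and r = 3.
9^3 = 729

729


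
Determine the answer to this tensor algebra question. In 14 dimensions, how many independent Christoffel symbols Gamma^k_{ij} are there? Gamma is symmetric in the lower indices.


Christoffel symbols Gamma^k_{ij} are symmetric in i,j, so there are d * d(d+1)/2 independent symbols.
d = 14
d(d+1)/2 = 14 * 15 / 2 = 105
Total = 14 * 105 = 1470

1470


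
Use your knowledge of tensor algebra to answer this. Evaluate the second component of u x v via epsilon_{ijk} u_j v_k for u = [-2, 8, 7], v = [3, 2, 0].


(u x v)_2 = sum_{j,k} epsilon_{2jk} u_j v_k. Only permutations of (1,2,3) contribute; the two non-zero terms are:
eps_{213} u_1 v_3 = -1 * -2 * 0 = 0
eps_{231} u_3 v_1 = 1 * 7 * 3 = 21
(u x v)_2 = 21

21


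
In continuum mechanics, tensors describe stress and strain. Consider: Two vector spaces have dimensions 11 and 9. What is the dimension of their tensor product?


The dimension of a tensor product is the product of dimensions.
dim(V) = 11, dim(W) = 9
dim(V (x) W) = 11 * 9 = 99

99


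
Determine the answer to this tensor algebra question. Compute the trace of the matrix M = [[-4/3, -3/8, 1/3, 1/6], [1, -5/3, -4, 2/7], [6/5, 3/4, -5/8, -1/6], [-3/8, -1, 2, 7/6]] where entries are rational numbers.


The trace is the sum of diagonal entries.
Diagonal: M[1,1] = -4/3, M[2,2] = -5/3, M[3,3] = -5/8, M[4,4] = 7/6
Tr(M) = -4/3 + -5/3 + -5/8 + 7/6
Computing step by step:
After adding M[1,1]: -4/3
After adding M[2,2]: -3
After adding M[3,3]: -29/8
After adding M[4,4]: -59/24
Tr(M) = -59/24

-59/24


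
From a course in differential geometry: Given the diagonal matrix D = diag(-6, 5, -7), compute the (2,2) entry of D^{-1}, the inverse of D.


For a diagonal matrix, the inverse has entries (D^{-1})_{ii} = 1/d_{ii}.
The diagonal entries are: d_{11} = -6, d_{22} = 5, d_{33} = -7
We need (D^{-1})_{22} = 1/d_{22} = 1/5 = 1/5

1/5


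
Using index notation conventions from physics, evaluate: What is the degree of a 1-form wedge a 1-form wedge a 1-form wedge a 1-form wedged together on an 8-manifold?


The degree of a wedge product is the sum of the degrees of the individual forms.
Degrees: 1, 1, 1, 1
Total degree = 1 + 1 + 1 + 1 = 4

4


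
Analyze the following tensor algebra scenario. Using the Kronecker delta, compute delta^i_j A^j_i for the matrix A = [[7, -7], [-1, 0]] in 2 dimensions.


The contraction (trace) of a rank-2 tensor is the sum of its diagonal elements.
Diagonal entries: A[1,1] = 7, A[2,2] = 0
Tr(A) = 7 + 0 = 7

7


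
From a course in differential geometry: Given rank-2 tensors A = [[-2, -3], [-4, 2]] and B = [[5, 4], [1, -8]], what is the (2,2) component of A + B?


Tensor addition is component-wise: (A + B)_{ij} = A_{ij} + B_{ij}.
A_{22} = 2
B_{22} = -8
(A + B)_{22} = 2 + -8 = -6

-6


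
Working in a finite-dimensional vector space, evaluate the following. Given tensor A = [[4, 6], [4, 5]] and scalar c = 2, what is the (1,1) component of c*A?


Scalar multiplication: (cA)_{ij} = c * A_{ij}.
c = 2
A_{11} = 4
(cA)_{11} = 2 * 4 = 8

8


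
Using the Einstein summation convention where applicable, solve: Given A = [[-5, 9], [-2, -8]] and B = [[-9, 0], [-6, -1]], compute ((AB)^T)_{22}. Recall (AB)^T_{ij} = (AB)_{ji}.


(AB)^T_{ij} = (AB)_{ji} = sum_k A_{jk} B_{ki}.
For i=2, j=2 we need (AB)_{22}:
A_{21} * B_{12} = -2 * 0 = 0
A_{22} * B_{22} = -8 * -1 = 8
Sum = 0 + 8 = 8

8


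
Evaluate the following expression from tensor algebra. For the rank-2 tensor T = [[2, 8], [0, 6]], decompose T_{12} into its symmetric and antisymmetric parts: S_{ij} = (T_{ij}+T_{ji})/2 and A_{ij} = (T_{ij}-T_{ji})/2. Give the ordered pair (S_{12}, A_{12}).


T_{12} = 8
T_{21} = 0
S_{12} = (8 + 0)/2 = 8/2 = 4
A_{12} = (8 - 0)/2 = 8/2 = 4
Check: S + A = 4 + 4 = 8 = T_{12}.

(4, 4)


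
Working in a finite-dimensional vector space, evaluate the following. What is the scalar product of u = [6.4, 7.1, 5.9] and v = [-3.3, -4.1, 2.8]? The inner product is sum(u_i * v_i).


The inner product u . v = sum of u_i * v_i.
Term-by-term: 6.4 * -3.3, 7.1 * -4.1, 5.9 * 2.8
Products: -21.12, -29.11, 16.52
Sum = -21.12 + -29.11 + 16.52 = -33.71

-33.71


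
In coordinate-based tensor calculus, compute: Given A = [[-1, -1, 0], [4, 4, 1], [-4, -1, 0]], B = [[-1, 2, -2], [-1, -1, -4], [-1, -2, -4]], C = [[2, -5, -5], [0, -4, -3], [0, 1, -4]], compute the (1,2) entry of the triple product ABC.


(ABC)_{12} = sum_m (AB)_{1m} C_{m2}. First compute row 1 of AB.
(AB)_{11} = -1*-1 + -1*-1 + 0*-1 = 2
(AB)_{12} = -1*2 + -1*-1 + 0*-2 = -1
(AB)_{13} = -1*-2 + -1*-4 + 0*-4 = 6
Now contract with column 2 of C:
(AB)_{11} * C_{12} = 2 * -5 = -10
(AB)_{12} * C_{22} = -1 * -4 = 4
(AB)_{13} * C_{32} = 6 * 1 = 6
(ABC)_{12} = -10 + 4 + 6 = 0

0


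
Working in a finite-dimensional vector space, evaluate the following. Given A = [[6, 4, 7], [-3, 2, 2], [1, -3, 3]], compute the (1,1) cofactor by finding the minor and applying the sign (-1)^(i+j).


To find cofactor C_{11}, delete row 1 and column 1.
The resulting 2x2 submatrix is: [[2, 2], [-3, 3]]
Minor M_{11} = 2*3 - 2*-3
  = 6 - -6 = 12
Sign = (-1)^(1+1) = (-1)^2 = 1
Cofactor C_{11} = 1 * 12 = 12

12


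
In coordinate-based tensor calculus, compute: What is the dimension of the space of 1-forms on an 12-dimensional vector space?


The dimension of the space of p-forms on an n-dimensional space is C(n, p).
n = 12, p = 1
C(12, 1) = 12! / (1! * 11!) = 12

12


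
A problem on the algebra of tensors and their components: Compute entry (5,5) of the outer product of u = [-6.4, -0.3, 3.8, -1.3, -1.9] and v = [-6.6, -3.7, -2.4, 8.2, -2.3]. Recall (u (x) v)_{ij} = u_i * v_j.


The outer product entry T_{ij} = u_i * v_j.
We need i=5, j=5.
u_5 = -1.9, v_5 = -2.3
T_{5,5} = -1.9 * -2.3 = 4.37

4.37


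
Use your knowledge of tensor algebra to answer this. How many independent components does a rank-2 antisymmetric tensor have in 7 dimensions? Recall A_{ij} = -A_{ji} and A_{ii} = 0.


An antisymmetric rank-2 tensor satisfies A_{ij} = -A_{ji}, so diagonal entries are zero.
The independent components are the upper-triangular entries: C(n, 2) = n(n-1)/2.
n = 7
C(7, 2) = 7 * 6 / 2 = 42 / 2 = 21

21


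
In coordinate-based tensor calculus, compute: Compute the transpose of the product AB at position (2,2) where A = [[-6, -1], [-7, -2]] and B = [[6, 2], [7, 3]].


(AB)^T_{ij} = (AB)_{ji} = sum_k A_{jk} B_{ki}.
For i=2, j=2 we need (AB)_{22}:
A_{21} * B_{12} = -7 * 2 = -14
A_{22} * B_{22} = -2 * 3 = -6
Sum = -14 + -6 = -20

-20


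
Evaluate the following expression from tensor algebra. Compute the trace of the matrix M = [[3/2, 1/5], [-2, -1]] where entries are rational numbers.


The trace is the sum of diagonal entries.
Diagonal: M[1,1] = 3/2, M[2,2] = -1
Tr(M) = 3/2 + -1
Computing step by step:
After adding M[1,1]: 3/2
After adding M[2,2]: 1/2
Tr(M) = 1/2

1/2


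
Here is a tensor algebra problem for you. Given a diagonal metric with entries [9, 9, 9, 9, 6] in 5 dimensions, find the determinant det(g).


For a diagonal metric, the determinant is the product of diagonal entries.
Diagonal entries: 9, 9, 9, 9, 6
det(g) = 9 * 9 * 9 * 9 * 6 = 39366

39366


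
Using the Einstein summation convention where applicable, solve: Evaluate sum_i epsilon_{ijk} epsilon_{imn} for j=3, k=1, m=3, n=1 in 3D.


Using the identity: epsilon_{ijk} epsilon_{imn} = delta_{jm} delta_{kn} - delta_{jn} delta_{km}.
delta_{33} = 1
delta_{11} = 1
delta_{31} = 0
delta_{13} = 0
Result = 1 * 1 - 0 * 0 = 1 - 0 = 1

1


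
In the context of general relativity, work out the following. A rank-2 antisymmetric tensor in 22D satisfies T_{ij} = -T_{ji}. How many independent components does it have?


An antisymmetric rank-2 tensor satisfies A_{ij} = -A_{ji}, so diagonal entries are zero.
The independent components are the upper-triangular entries: C(n, 2) = n(n-1)/2.
n = 22
C(22, 2) = 22 * 21 / 2 = 462 / 2 = 231

231


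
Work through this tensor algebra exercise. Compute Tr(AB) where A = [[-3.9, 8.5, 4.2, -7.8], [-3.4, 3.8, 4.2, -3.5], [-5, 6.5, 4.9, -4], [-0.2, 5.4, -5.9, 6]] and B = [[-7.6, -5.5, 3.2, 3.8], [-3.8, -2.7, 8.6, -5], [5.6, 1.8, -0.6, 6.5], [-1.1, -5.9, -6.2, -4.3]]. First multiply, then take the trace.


Tr(AB) = sum_i (AB)_{ii} where (AB)_{ii} = sum_k A_{ik} B_{ki}.
(AB)_{11} = -3.9*-7.6 + 8.5*-3.8 + 4.2*5.6 + -7.8*-1.1 = 29.44
(AB)_{22} = -3.4*-5.5 + 3.8*-2.7 + 4.2*1.8 + -3.5*-5.9 = 36.65
(AB)_{33} = -5*3.2 + 6.5*8.6 + 4.9*-0.6 + -4*-6.2 = 61.76
(AB)_{44} = -0.2*3.8 + 5.4*-5 + -5.9*6.5 + 6*-4.3 = -91.91
Tr(AB) = 29.44 + 36.65 + 61.76 + -91.91 = 35.94

35.94


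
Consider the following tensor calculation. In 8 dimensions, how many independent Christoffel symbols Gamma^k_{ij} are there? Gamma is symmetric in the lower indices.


Christoffel symbols Gamma^k_{ij} are symmetric in i,j, so there are d * d(d+1)/2 independent symbols.
d = 8
d(d+1)/2 = 8 * 9 / 2 = 36
Total = 8 * 36 = 288

288


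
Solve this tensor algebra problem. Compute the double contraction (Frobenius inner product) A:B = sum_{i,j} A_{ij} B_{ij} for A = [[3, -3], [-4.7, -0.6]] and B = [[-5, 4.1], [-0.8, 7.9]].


A:B = sum over all i,j of A_{ij} * B_{ij}.
Row 1: 3*-5=-15, -3*4.1=-12.3 => row sum = -27.3
Row 2: -4.7*-0.8=3.76, -0.6*7.9=-4.74 => row sum = -0.98
Total = -27.3 + -0.98 = -28.28

-28.28


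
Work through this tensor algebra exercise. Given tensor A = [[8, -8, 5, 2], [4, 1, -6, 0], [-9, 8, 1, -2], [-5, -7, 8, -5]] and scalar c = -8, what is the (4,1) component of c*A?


Scalar multiplication: (cA)_{ij} = c * A_{ij}.
c = -8
A_{41} = -5
(cA)_{41} = -8 * -5 = 40

40


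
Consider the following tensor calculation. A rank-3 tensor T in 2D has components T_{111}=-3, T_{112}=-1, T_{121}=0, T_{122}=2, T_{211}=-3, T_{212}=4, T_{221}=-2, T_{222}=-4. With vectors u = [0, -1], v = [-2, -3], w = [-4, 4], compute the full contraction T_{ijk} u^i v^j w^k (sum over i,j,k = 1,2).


S = sum over i,j,k of T_{ijk} u_i v_j w_k. Expanding all 8 terms:
T_{111}*u_1*v_1*w_1 = -3*0*-2*-4 = 0  (running total: 0)
T_{112}*u_1*v_1*w_2 = -1*0*-2*4 = 0  (running total: 0)
T_{121}*u_1*v_2*w_1 = 0*0*-3*-4 = 0  (running total: 0)
T_{122}*u_1*v_2*w_2 = 2*0*-3*4 = 0  (running total: 0)
T_{211}*u_2*v_1*w_1 = -3*-1*-2*-4 = 24  (running total: 24)
T_{212}*u_2*v_1*w_2 = 4*-1*-2*4 = 32  (running total: 56)
T_{221}*u_2*v_2*w_1 = -2*-1*-3*-4 = 24  (running total: 80)
T_{222}*u_2*v_2*w_2 = -4*-1*-3*4 = -48  (running total: 32)
S = 32

32


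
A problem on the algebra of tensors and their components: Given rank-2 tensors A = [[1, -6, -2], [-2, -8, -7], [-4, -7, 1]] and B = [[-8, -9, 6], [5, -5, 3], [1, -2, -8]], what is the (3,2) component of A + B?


Tensor addition is component-wise: (A + B)_{ij} = A_{ij} + B_{ij}.
A_{32} = -7
B_{32} = -2
(A + B)_{32} = -7 + -2 = -9

-9


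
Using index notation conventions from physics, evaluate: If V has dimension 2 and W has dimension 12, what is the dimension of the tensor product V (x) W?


The dimension of a tensor product is the product of dimensions.
dim(V) = 2, dim(W) = 12
dim(V (x) W) = 2 * 12 = 24

24


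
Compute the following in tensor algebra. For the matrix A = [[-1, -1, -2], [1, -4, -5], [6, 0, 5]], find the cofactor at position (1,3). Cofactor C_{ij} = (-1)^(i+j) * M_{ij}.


To find cofactor C_{13}, delete row 1 and column 3.
The resulting 2x2 submatrix is: [[1, -4], [6, 0]]
Minor M_{13} = 1*0 - -4*6
  = 0 - -24 = 24
Sign = (-1)^(1+3) = (-1)^4 = 1
Cofactor C_{13} = 1 * 24 = 24

24


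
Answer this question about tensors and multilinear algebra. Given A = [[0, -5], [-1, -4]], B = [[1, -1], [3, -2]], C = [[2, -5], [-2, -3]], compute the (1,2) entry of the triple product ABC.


(ABC)_{12} = sum_m (AB)_{1m} C_{m2}. First compute row 1 of AB.
(AB)_{11} = 0*1 + -5*3 = -15
(AB)_{12} = 0*-1 + -5*-2 = 10
Now contract with column 2 of C:
(AB)_{11} * C_{12} = -15 * -5 = 75
(AB)_{12} * C_{22} = 10 * -3 = -30
(ABC)_{12} = 75 + -30 = 45

45


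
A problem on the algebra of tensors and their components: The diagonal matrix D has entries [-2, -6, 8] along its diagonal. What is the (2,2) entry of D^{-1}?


For a diagonal matrix, the inverse has entries (D^{-1})_{ii} = 1/d_{ii}.
The diagonal entries are: d_{11} = -2, d_{22} = -6, d_{33} = 8
We need (D^{-1})_{22} = 1/d_{22} = 1/-6 = -1/6

-1/6


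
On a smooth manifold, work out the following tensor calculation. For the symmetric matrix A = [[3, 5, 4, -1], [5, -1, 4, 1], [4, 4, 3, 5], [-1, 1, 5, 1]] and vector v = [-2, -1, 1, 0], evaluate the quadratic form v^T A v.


First compute Av:
(Av)_1 = 3*-2 + 5*-1 + 4*1 + -1*0 = -7
(Av)_2 = 5*-2 + -1*-1 + 4*1 + 1*0 = -5
(Av)_3 = 4*-2 + 4*-1 + 3*1 + 5*0 = -9
(Av)_4 = -1*-2 + 1*-1 + 5*1 + 1*0 = 6
Av = [-7, -5, -9, 6]
Then v^T (Av) = -2*-7 + -1*-5 + 1*-9 + 0*6
= 14 + 5 + -9 + 0 = 10

10


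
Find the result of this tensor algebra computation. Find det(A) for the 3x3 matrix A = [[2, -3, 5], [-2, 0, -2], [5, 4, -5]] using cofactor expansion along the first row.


Expanding along the first row, det(A) = a11*M_11 - a12*M_12 + a13*M_13, where M_1j is the (1,j) minor.
Minor M_11 = 0*-5 - -2*4 = 8
Minor M_12 = -2*-5 - -2*5 = 20
Minor M_13 = -2*4 - 0*5 = -8
det = 2*(8) - -3*(20) + 5*(-8)
    = 16 - -60 + -40
    = 36

36


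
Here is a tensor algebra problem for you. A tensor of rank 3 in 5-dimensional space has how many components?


The number of components of a rank-r tensor in d dimensions is d^r.
Here d = 5 and r = 3.
5^3 = 125

125


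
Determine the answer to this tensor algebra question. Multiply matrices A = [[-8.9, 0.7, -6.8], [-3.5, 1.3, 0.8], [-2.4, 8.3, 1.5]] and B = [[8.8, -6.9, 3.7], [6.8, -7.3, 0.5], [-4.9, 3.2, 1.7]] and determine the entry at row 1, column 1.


(AB)_{ij} = sum_k A_{ik} B_{kj}.
For i=1, j=1:
A_{11} * B_{11} = -8.9 * 8.8 = -78.32
A_{12} * B_{21} = 0.7 * 6.8 = 4.76
A_{13} * B_{31} = -6.8 * -4.9 = 33.32
Sum = -78.32 + 4.76 + 33.32 = -40.24

-40.24


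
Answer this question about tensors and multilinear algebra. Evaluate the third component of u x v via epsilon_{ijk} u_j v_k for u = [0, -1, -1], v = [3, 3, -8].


(u x v)_3 = sum_{j,k} epsilon_{3jk} u_j v_k. Only permutations of (1,2,3) contribute; the two non-zero terms are:
eps_{312} u_1 v_2 = 1 * 0 * 3 = 0
eps_{321} u_2 v_1 = -1 * -1 * 3 = 3
(u x v)_3 = 3

3


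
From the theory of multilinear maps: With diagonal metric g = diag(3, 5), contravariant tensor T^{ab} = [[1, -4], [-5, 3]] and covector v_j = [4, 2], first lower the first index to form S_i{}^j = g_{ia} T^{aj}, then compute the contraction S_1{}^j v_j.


Step 1: lower the first index. For a diagonal metric, g_{ia} T^{aj} = g_{ii} T^{ij} (no sum on i).
g_{11} = 3
S_1{}^1 = 3 * T^{11} = 3 * 1 = 3
S_1{}^2 = 3 * T^{12} = 3 * -4 = -12
Step 2: contract S_1{}^j with v_j.
S_1{}^1 * v_1 = 3 * 4 = 12
S_1{}^2 * v_2 = -12 * 2 = -24
Result = 12 + -24 = -12

-12


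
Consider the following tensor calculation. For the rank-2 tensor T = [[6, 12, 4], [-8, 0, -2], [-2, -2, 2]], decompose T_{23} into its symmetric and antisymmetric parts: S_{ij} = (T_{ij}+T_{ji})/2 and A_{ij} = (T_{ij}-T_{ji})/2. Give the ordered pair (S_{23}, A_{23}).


T_{23} = -2
T_{32} = -2
S_{23} = (-2 + -2)/2 = -4/2 = -2
A_{23} = (-2 - -2)/2 = 0/2 = 0
Check: S + A = -2 + 0 = -2 = T_{23}.

(-2, 0)


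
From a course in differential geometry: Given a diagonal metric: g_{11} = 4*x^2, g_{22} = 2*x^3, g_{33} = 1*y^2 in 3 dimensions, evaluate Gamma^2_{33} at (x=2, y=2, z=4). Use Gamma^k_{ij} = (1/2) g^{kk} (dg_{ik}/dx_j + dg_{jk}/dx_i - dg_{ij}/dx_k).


For a diagonal metric, Gamma^k_{ij} = (1/2) g^{kk} (dg_{ik}/dx_j + dg_{jk}/dx_i - dg_{ij}/dx_k).
The metric is diagonal, so g_{ab} = 0 for a != b.
At the given point: g_{11} = 16, g_{22} = 16, g_{33} = 4
g^{22} = 1/16
dg_{32}/dx_3 = 0 (off-diagonal)
dg_{32}/dx_3 = 0 (off-diagonal)
dg_{33}/dx_2 = dg_{33}/dx_2 = 4
Numerator = 0 + 0 - 4 = -4
Gamma^2_{33} = -4 / (2 * 16) = -1/8

-1/8


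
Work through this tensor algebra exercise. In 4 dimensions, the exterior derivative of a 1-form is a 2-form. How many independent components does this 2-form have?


The exterior derivative of a p-form is a (p+1)-form.
Its number of independent components is C(n, p+1).
n = 4, p+1 = 2
C(4, 2) = 6

6


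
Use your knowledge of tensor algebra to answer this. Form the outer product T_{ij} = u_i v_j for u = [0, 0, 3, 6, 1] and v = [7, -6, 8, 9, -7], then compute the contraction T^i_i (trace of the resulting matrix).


The outer product gives T_{ij} = u_i v_j.
The trace (contraction) is Tr(T) = sum_i T_{ii} = sum_i u_i v_i.
Diagonal entries:
T_{11} = u_1 * v_1 = 0 * 7 = 0
T_{22} = u_2 * v_2 = 0 * -6 = 0
T_{33} = u_3 * v_3 = 3 * 8 = 24
T_{44} = u_4 * v_4 = 6 * 9 = 54
T_{55} = u_5 * v_5 = 1 * -7 = -7
Tr(T) = 0 + 0 + 24 + 54 + -7 = 71

71
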